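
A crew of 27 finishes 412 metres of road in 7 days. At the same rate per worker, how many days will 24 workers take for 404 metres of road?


Days ∝ work / workers, so d₂ = d₁ × (m₁/m₂) × (w₂/w₁)
Workers factor (inverse): 27/24 = 1.1250
Work factor (direct): 404/412 ≈ 0.9806
d₂ = 7 × 27/24 × 404/412 = (7 × 27 × 404) / (24 × 412) = 76356/9888
≈ 7.72 days

7.72 days


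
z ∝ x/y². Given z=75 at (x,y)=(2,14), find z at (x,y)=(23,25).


z = k·x/y²
Solve for k using the known point: k = z·y²/x = 75×196/2 = 14700/2 = 7350.0000
Now evaluate at x=23, y=25:
z = k × 23 / 625 = (14700 × 23) / (2 × 625) = 338100/1250
= 270.4800

270.4800


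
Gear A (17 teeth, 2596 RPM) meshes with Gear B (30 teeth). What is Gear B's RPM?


Gear ratio = 17:30 = 17:30
RPM_B = RPM_A × (teeth_A / teeth_B)
= 2596 × (17/30)
= 1471.1 RPM

1471.1 RPM


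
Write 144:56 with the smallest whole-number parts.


GCD(144, 56) = 8
144/8 : 56/8
= 18:7

18:7


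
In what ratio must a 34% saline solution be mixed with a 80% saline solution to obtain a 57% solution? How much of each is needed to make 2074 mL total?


Let x parts of 34% mix with y parts of 80%.
34x + 80y = 57(x + y)
34x + 80y = 57x + 57y
x(34 - 57) = y(57 - 80)
x/y = (80 - 57)/(57 - 34) = 23/23
Simplify: 1:1
Total parts = 2; one part = 2074/2 = 1037.00 mL
34% solution: 1×1037.00 = 1037.00 mL
80% solution: 1×1037.00 = 1037.00 mL
= ratio 1:1; 1037.00 mL and 1037.00 mL

ratio 1:1; 1037.00 mL and 1037.00 mL


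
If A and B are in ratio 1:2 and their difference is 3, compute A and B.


Let A = 1k, B = 2k.
2k - 1k = 3
1k = 3 → k = 3/1 = 3
A = 1×3 = 3, B = 2×3 = 6
= A = 3, B = 6

A = 3, B = 6


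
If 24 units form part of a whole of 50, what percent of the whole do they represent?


Percentage = (part / whole) × 100
= (24 / 50) × 100
= 48.00%

48.00%


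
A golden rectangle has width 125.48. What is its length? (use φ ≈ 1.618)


φ = (1 + √5) / 2 ≈ 1.618
Length = width × φ = 125.48 × 1.618 = 203.02664
≈ 203.03

203.03


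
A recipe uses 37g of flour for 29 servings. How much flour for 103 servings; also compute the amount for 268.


Direct proportion: y/x = constant
k = 37/29 ≈ 1.2759
y at x=103: k × 103 = 37 × 103 / 29 = 3811/29 ≈ 131.41
y at x=268: k × 268 = 37 × 268 / 29 = 9916/29 ≈ 341.93
= 131.41 and 341.93

131.41 and 341.93


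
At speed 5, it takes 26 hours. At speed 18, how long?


Inverse proportion: x × y = constant
k = 5 × 26 = 130
y₂ = k / 18 = 130 / 18
= 7.22

7.22


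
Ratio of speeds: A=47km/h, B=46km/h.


Ratio = 47:46
GCD = 1
Simplified = 47:46
Time ratio (same distance) = 46:47
Speed ratio = 47:46

47:46


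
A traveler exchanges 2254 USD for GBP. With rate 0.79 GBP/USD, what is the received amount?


Amount × rate = 2254 × 0.79
= 1780.66 GBP

1780.66 GBP


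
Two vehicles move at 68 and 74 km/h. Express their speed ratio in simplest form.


Ratio = 68:74
GCD = 2
Simplified = 34:37
Time ratio (same distance) = 37:34
Speed ratio = 34:37

34:37


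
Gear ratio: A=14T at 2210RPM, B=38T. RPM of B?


Gear ratio = 14:38 = 7:19
RPM_B = RPM_A × (teeth_A / teeth_B)
= 2210 × (14/38)
= 814.2 RPM

814.2 RPM


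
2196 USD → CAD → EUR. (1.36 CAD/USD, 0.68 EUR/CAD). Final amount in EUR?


Step 1: 2196 USD × 1.36 = 2986.56 CAD
Step 2: 2986.56 CAD × 0.68 = 2030.86 EUR
Implied rate USD→EUR = 1.36 × 0.68 = 0.9248
= 2030.86 EUR

2030.86 EUR


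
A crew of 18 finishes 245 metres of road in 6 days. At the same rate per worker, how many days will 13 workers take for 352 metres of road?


Days ∝ work / workers, so d₂ = d₁ × (m₁/m₂) × (w₂/w₁)
Workers factor (inverse): 18/13 ≈ 1.3846
Work factor (direct): 352/245 ≈ 1.4367
d₂ = 6 × 18/13 × 352/245 = (6 × 18 × 352) / (13 × 245) = 38016/3185
≈ 11.94 days

11.94 days


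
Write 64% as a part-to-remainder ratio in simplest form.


64% means 64 parts out of 100; remainder = 36
Part : remainder = 64:36
GCD = 4
= 16:9

16:9


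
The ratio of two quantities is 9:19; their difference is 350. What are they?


Let A = 9k, B = 19k.
19k - 9k = 350
10k = 350 → k = 350/10 = 35
A = 9×35 = 315, B = 19×35 = 665
= A = 315, B = 665

A = 315, B = 665


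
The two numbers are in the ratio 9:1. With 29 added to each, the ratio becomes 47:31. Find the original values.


Let A = 9k, B = 1k.
(9k + 29) / (1k + 29) = 47/31
Cross-multiply: 31(9k + 29) = 47(1k + 29)
279k + 899 = 47k + 1363
279k - 47k = 1363 - 899
232k = 464
k = 464/232 = 2
A = 9×2 = 18, B = 1×2 = 2
= A = 18, B = 2

A = 18, B = 2


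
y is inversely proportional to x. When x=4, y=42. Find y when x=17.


Inverse proportion: x × y = constant
k = 4 × 42 = 168
y₂ = k / 17 = 168 / 17
= 9.88

9.88


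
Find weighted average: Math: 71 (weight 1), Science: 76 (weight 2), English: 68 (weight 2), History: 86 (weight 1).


Numerator = 71×1 + 76×2 + 68×2 + 86×1
= 71 + 152 + 136 + 86
= 445
Total weight = 6
Weighted avg = 445/6
= 74.17

74.17


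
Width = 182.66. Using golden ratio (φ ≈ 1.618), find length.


φ = (1 + √5) / 2 ≈ 1.618
Length = width × φ = 182.66 × 1.618 = 295.54388
≈ 295.54

295.54


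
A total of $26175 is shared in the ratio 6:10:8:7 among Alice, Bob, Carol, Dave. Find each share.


Total parts = 6 + 10 + 8 + 7 = 31
Alice: 26175 × 6/31 = 5066.13
Bob: 26175 × 10/31 = 8443.55
Carol: 26175 × 8/31 = 6754.84
Dave: 26175 × 7/31 = 5910.48
= Alice: $5066.13, Bob: $8443.55, Carol: $6754.84, Dave: $5910.48

Alice: $5066.13, Bob: $8443.55, Carol: $6754.84, Dave: $5910.48


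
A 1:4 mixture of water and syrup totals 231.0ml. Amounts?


Total parts = 1 + 4 = 5
water: 231.0 × 1/5 = 46.2ml
syrup: 231.0 × 4/5 = 184.8ml
= 46.2ml and 184.8ml

46.2ml and 184.8ml


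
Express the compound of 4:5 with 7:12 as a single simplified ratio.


Compound ratio = (4×7) : (5×12)
= 28:60
GCD = 4
= 7:15

7:15


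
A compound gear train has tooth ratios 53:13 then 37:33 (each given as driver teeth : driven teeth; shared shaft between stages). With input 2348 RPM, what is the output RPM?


Stage 1: RPM_B = RPM_A × t_A/t_B = 2348 × 53/13 = 124444/13 ≈ 9572.62
B and C share a shaft → RPM_C = RPM_B
Stage 2: RPM_D = RPM_C × t_C/t_D = RPM_A × (t_A×t_C)/(t_B×t_D)
Overall ratio = (53×37)/(13×33) = 1961/429
RPM_D = 2348 × 1961/429 = 4604428/429
≈ 10732.93 RPM

10732.93 RPM


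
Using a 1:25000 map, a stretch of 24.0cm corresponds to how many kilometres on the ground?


Real distance = map distance × scale
= 24.0cm × 25000
= 600000 cm = 6000.0 m
= 6.000 km

6.000 km


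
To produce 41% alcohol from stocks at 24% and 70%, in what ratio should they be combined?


Let x parts of 24% mix with y parts of 70%.
24x + 70y = 41(x + y)
24x + 70y = 41x + 41y
x(24 - 41) = y(41 - 70)
x/y = (70 - 41)/(41 - 24) = 29/17
Simplify: 29:17
= 29:17

29:17


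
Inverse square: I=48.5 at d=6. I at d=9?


I₁d₁² = I₂d₂²
I₂ = I₁ × (d₁/d₂)²
= 48.5 × (6/9)²
= 48.5 × 36/81
= 1746/81
≈ 21.5556

21.5556


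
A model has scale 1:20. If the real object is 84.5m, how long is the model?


Model size = real / scale
= 84.5 / 20
= 4.2250 m

4.2250 m


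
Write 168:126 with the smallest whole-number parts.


GCD(168, 126) = 42
168/42 : 126/42
= 4:3

4:3


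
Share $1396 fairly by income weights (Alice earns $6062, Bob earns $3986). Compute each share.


Total income = 6062 + 3986 = $10048
Alice: $1396 × 6062/10048 = $842.21
Bob: $1396 × 3986/10048 = $553.79
= Alice: $842.21, Bob: $553.79

Alice: $842.21, Bob: $553.79


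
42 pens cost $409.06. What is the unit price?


Unit rate = total / quantity
= 409.06 / 42
= $9.74 per unit

$9.74 per unit


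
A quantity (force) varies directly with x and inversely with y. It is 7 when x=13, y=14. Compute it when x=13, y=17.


z = k·x/y
Solve for k using the known point: k = z·y/x = 7×14/13 = 98/13 ≈ 7.5385
Now evaluate at x=13, y=17:
z = k × 13 / 17 = (98 × 13) / (13 × 17) = 1274/221
≈ 5.7647

5.7647


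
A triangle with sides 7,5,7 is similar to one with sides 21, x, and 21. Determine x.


Scale factor = 21/7 = 3
Missing side = 5 × 3
= 15.0

15.0


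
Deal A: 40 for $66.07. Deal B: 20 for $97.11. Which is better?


Deal A: $66.07/40 = $1.6518/unit
Deal B: $97.11/20 = $4.8555/unit
A is cheaper per unit
= Deal A

Deal A


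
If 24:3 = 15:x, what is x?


Cross multiply: 24 × x = 3 × 15
24x = 45
x = 45 / 24
= 1.88

1.88


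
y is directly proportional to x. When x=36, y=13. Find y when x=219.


Direct proportion: y/x = constant
k = 13/36 ≈ 0.3611
y₂ = k × 219 = 13 × 219 / 36 = 2847/36
≈ 79.08

79.08


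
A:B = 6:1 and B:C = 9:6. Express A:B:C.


Match B: multiply A:B by 9 → 54:9
Multiply B:C by 1 → 9:6
Combined: 54:9:6
GCD = 3
= 18:3:2

18:3:2


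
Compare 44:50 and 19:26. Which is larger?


44/50 = 0.8800
19/26 = 0.7308
0.8800 > 0.7308, so 44:50 is greater
= 44:50

44:50


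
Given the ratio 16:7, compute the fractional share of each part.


Total parts = 16 + 7 = 23
First part: 16/23 = 16/23
Second part: 7/23 = 7/23
= 16/23 and 7/23

16/23 and 7/23


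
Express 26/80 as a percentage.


Percentage = (part / whole) × 100
= (26 / 80) × 100
= 32.50%

32.50%


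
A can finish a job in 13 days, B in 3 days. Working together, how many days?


Rate of A = 1/13 per day
Rate of B = 1/3 per day
Combined rate = 1/13 + 1/3 = 16/39 ≈ 0.4103 per day
Days = 1 / combined rate = 39/16
≈ 2.44 days

2.44 days


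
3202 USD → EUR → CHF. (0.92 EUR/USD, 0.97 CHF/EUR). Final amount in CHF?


Step 1: 3202 USD × 0.92 = 2945.84 EUR
Step 2: 2945.84 EUR × 0.97 = 2857.46 CHF
Implied rate USD→CHF = 0.92 × 0.97 = 0.8924
= 2857.46 CHF

2857.46 CHF


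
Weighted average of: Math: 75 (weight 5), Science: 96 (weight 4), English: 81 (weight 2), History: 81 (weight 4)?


Numerator = 75×5 + 96×4 + 81×2 + 81×4
= 375 + 384 + 162 + 324
= 1245
Total weight = 15
Weighted avg = 1245/15
= 83.00

83.00


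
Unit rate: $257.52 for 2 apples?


Unit rate = total / quantity
= 257.52 / 2
= $128.76 per unit

$128.76 per unit


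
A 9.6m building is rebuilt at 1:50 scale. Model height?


Model size = real / scale
= 9.6 / 50
= 0.1920 m

0.1920 m


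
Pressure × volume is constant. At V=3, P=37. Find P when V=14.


Inverse proportion: x × y = constant
k = 3 × 37 = 111
y₂ = k / 14 = 111 / 14
= 7.93

7.93


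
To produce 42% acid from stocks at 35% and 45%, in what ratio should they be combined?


Let x parts of 35% mix with y parts of 45%.
35x + 45y = 42(x + y)
35x + 45y = 42x + 42y
x(35 - 42) = y(42 - 45)
x/y = (45 - 42)/(42 - 35) = 3/7
Simplify: 3:7
= 3:7

3:7


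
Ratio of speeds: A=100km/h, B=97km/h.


Ratio = 100:97
GCD = 1
Simplified = 100:97
Time ratio (same distance) = 97:100
Speed ratio = 100:97

100:97


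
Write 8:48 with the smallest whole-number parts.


GCD(8, 48) = 8
8/8 : 48/8
= 1:6

1:6


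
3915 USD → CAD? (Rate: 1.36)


Amount × rate = 3915 × 1.36
= 5324.40 CAD

5324.40 CAD


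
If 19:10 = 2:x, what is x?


Cross multiply: 19 × x = 10 × 2
19x = 20
x = 20 / 19
= 1.05

1.05


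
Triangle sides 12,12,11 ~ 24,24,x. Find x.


Scale factor = 24/12 = 2
Missing side = 11 × 2
= 22.0

22.0


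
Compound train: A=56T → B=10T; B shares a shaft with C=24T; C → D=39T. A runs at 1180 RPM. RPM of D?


Stage 1: RPM_B = RPM_A × t_A/t_B = 1180 × 56/10 = 66080/10 = 6608.00
B and C share a shaft → RPM_C = RPM_B
Stage 2: RPM_D = RPM_C × t_C/t_D = RPM_A × (t_A×t_C)/(t_B×t_D)
Overall ratio = (56×24)/(10×39) = 1344/390
RPM_D = 1180 × 1344/390 = 1585920/390
≈ 4066.46 RPM

4066.46 RPM


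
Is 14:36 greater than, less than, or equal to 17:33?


14/36 = 0.3889
17/33 = 0.5152
0.3889 < 0.5152, so 14:36 is less
= less than

less than


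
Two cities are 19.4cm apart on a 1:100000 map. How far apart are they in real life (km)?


Real distance = map distance × scale
= 19.4cm × 100000
= 1940000 cm = 19400.0 m
= 19.400 km

19.400 km


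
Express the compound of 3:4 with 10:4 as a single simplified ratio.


Compound ratio = (3×10) : (4×4)
= 30:16
GCD = 2
= 15:8

15:8


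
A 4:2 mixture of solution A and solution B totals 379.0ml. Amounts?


Total parts = 4 + 2 = 6
solution A: 379.0 × 4/6 = 252.7ml
solution B: 379.0 × 2/6 = 126.3ml
= 252.7ml and 126.3ml

252.7ml and 126.3ml


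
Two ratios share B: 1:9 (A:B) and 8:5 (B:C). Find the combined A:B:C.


Match B: multiply A:B by 8 → 8:72
Multiply B:C by 9 → 72:45
Combined: 8:72:45
GCD = 1
= 8:72:45

8:72:45


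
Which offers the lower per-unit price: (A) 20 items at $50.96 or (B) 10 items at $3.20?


Deal A: $50.96/20 = $2.5480/unit
Deal B: $3.20/10 = $0.3200/unit
B is cheaper per unit
= Deal B

Deal B


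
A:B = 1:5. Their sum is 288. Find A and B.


Let A = 1k, B = 5k.
1k + 5k = 288
6k = 288 → k = 288/6 = 48
A = 1×48 = 48, B = 5×48 = 240
= A = 48, B = 240

A = 48, B = 240


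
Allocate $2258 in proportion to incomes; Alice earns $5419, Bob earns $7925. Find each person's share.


Total income = 5419 + 7925 = $13344
Alice: $2258 × 5419/13344 = $916.97
Bob: $2258 × 7925/13344 = $1341.03
= Alice: $916.97, Bob: $1341.03

Alice: $916.97, Bob: $1341.03


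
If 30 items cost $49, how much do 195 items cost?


Direct proportion: y/x = constant
k = 49/30 ≈ 1.6333
y₂ = k × 195 = 49 × 195 / 30 = 9555/30
= 318.50

318.50


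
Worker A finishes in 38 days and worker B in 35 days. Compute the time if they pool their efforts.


Rate of A = 1/38 per day
Rate of B = 1/35 per day
Combined rate = 1/38 + 1/35 = 73/1330 ≈ 0.0549 per day
Days = 1 / combined rate = 1330/73
≈ 18.22 days

18.22 days


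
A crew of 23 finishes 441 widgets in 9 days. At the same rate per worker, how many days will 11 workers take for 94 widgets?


Days ∝ work / workers, so d₂ = d₁ × (m₁/m₂) × (w₂/w₁)
Workers factor (inverse): 23/11 ≈ 2.0909
Work factor (direct): 94/441 ≈ 0.2132
d₂ = 9 × 23/11 × 94/441 = (9 × 23 × 94) / (11 × 441) = 19458/4851
≈ 4.01 days

4.01 days


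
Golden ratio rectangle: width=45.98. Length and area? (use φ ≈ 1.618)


φ = (1 + √5) / 2 ≈ 1.618
Length = width × φ = 45.98 × 1.618 = 74.39564
≈ 74.40
Area = width × length = 45.98 × 74.39564 = 3420.7115272 ≈ 3420.71
= Length: 74.40, Area: 3420.71

Length: 74.40, Area: 3420.71


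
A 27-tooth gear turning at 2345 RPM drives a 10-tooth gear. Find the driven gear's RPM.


Gear ratio = 27:10 = 27:10
RPM_B = RPM_A × (teeth_A / teeth_B)
= 2345 × (27/10)
= 6331.5 RPM

6331.5 RPM


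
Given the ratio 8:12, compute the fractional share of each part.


Total parts = 8 + 12 = 20
First part: 8/20 = 2/5
Second part: 12/20 = 3/5
= 2/5 and 3/5

2/5 and 3/5


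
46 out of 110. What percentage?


Percentage = (part / whole) × 100
= (46 / 110) × 100
≈ 41.82%

41.82%


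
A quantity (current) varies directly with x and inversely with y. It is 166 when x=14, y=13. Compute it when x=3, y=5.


z = k·x/y
Solve for k using the known point: k = z·y/x = 166×13/14 = 2158/14 ≈ 154.1429
Now evaluate at x=3, y=5:
z = k × 3 / 5 = (2158 × 3) / (14 × 5) = 6474/70
≈ 92.4857

92.4857


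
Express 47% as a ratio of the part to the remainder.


47% means 47 parts out of 100; remainder = 53
Part : remainder = 47:53
GCD = 1
= 47:53

47:53


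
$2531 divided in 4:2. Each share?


Total parts = 4 + 2 = 6
Part 1: 2531 × 4/6 = 1687.33
Part 2: 2531 × 2/6 = 843.67
= Part 1: $1687.33, Part 2: $843.67

Part 1: $1687.33, Part 2: $843.67


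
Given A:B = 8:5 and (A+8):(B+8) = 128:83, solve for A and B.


Let A = 8k, B = 5k.
(8k + 8) / (5k + 8) = 128/83
Cross-multiply: 83(8k + 8) = 128(5k + 8)
664k + 664 = 640k + 1024
664k - 640k = 1024 - 664
24k = 360
k = 360/24 = 15
A = 8×15 = 120, B = 5×15 = 75
= A = 120, B = 75

A = 120, B = 75


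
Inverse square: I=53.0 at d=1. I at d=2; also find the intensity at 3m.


I₁d₁² = I₂d₂²
I at 2m = 53.0 × (1/2)² = 53.0 × 1/4 = 53/4 = 13.2500
I at 3m = 53.0 × (1/3)² = 53.0 × 1/9 = 53/9 ≈ 5.8889
= 13.2500 and 5.8889

13.2500 and 5.8889


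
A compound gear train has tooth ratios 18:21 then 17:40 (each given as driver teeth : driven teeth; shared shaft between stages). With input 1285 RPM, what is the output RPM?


Stage 1: RPM_B = RPM_A × t_A/t_B = 1285 × 18/21 = 23130/21 ≈ 1101.43
B and C share a shaft → RPM_C = RPM_B
Stage 2: RPM_D = RPM_C × t_C/t_D = RPM_A × (t_A×t_C)/(t_B×t_D)
Overall ratio = (18×17)/(21×40) = 306/840
RPM_D = 1285 × 306/840 = 393210/840
≈ 468.11 RPM

468.11 RPM


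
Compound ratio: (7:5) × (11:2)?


Compound ratio = (7×11) : (5×2)
= 77:10
GCD = 1
= 77:10

77:10


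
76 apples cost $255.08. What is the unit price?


Unit rate = total / quantity
= 255.08 / 76
= $3.36 per unit

$3.36 per unit


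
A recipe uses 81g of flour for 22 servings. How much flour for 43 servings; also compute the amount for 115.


Direct proportion: y/x = constant
k = 81/22 ≈ 3.6818
y at x=43: k × 43 = 81 × 43 / 22 = 3483/22 ≈ 158.32
y at x=115: k × 115 = 81 × 115 / 22 = 9315/22 ≈ 423.41
= 158.32 and 423.41

158.32 and 423.41


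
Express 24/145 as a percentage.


Percentage = (part / whole) × 100
= (24 / 145) × 100
≈ 16.55%

16.55%


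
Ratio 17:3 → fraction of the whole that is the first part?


Total parts = 17 + 3 = 20
First part: 17/20 = 17/20
= 17/20

17/20


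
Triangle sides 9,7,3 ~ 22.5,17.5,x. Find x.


Scale factor = 22.5/9 = 2.5
Missing side = 3 × 2.5
= 7.5

7.5


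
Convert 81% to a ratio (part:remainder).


81% means 81 parts out of 100; remainder = 19
Part : remainder = 81:19
GCD = 1
= 81:19

81:19


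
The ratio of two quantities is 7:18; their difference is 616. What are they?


Let A = 7k, B = 18k.
18k - 7k = 616
11k = 616 → k = 616/11 = 56
A = 7×56 = 392, B = 18×56 = 1008
= A = 392, B = 1008

A = 392, B = 1008


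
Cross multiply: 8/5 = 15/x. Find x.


Cross multiply: 8 × x = 5 × 15
8x = 75
x = 75 / 8
= 9.38

9.38


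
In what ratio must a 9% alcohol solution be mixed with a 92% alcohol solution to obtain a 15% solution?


Let x parts of 9% mix with y parts of 92%.
9x + 92y = 15(x + y)
9x + 92y = 15x + 15y
x(9 - 15) = y(15 - 92)
x/y = (92 - 15)/(15 - 9) = 77/6
Simplify: 77:6
= 77:6

77:6


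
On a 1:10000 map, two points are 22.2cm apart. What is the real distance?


Real distance = map distance × scale
= 22.2cm × 10000
= 222000 cm = 2220.0 m
= 2.220 km

2.220 km


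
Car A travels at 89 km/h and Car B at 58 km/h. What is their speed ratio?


Ratio = 89:58
GCD = 1
Simplified = 89:58
Time ratio (same distance) = 58:89
Speed ratio = 89:58

89:58


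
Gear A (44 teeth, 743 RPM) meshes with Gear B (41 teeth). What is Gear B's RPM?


Gear ratio = 44:41 = 44:41
RPM_B = RPM_A × (teeth_A / teeth_B)
= 743 × (44/41)
= 797.4 RPM

797.4 RPM


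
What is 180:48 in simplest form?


GCD(180, 48) = 12
180/12 : 48/12
= 15:4

15:4


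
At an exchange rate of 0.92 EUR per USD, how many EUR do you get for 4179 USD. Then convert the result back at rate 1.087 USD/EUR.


Amount × rate = 4179 × 0.92 = 3844.68 EUR
Round-trip: 3844.68 × 1.087 = 4179.17 USD
= 3844.68 EUR, then 4179.17 USD

3844.68 EUR, then 4179.17 USD


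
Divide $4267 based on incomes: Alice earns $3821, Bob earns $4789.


Total income = 3821 + 4789 = $8610
Alice: $4267 × 3821/8610 = $1893.64
Bob: $4267 × 4789/8610 = $2373.36
= Alice: $1893.64, Bob: $2373.36

Alice: $1893.64, Bob: $2373.36


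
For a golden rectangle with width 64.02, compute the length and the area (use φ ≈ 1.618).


φ = (1 + √5) / 2 ≈ 1.618
Length = width × φ = 64.02 × 1.618 = 103.58436
≈ 103.58
Area = width × length = 64.02 × 103.58436 = 6631.4707272 ≈ 6631.47
= Length: 103.58, Area: 6631.47

Length: 103.58, Area: 6631.47


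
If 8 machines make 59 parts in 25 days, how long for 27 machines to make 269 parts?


Days ∝ work / workers, so d₂ = d₁ × (m₁/m₂) × (w₂/w₁)
Workers factor (inverse): 8/27 ≈ 0.2963
Work factor (direct): 269/59 ≈ 4.5593
d₂ = 25 × 8/27 × 269/59 = (25 × 8 × 269) / (27 × 59) = 53800/1593
≈ 33.77 days

33.77 days


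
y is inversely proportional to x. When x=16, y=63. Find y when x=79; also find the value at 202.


Inverse proportion: x × y = constant
k = 16 × 63 = 1008
At x=79: k/79 = 12.76
At x=202: k/202 = 4.99
= 12.76 and 4.99

12.76 and 4.99


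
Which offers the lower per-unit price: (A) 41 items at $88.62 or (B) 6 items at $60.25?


Deal A: $88.62/41 = $2.1615/unit
Deal B: $60.25/6 = $10.0417/unit
A is cheaper per unit
= Deal A

Deal A


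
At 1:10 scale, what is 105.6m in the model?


Model size = real / scale
= 105.6 / 10
= 10.5600 m

10.5600 m


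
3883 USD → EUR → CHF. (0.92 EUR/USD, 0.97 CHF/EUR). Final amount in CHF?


Step 1: 3883 USD × 0.92 = 3572.36 EUR
Step 2: 3572.36 EUR × 0.97 = 3465.19 CHF
Implied rate USD→CHF = 0.92 × 0.97 = 0.8924
= 3465.19 CHF

3465.19 CHF


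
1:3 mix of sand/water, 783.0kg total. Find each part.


Total parts = 1 + 3 = 4
sand: 783.0 × 1/4 = 195.8kg
water: 783.0 × 3/4 = 587.3kg
= 195.8kg and 587.3kg

195.8kg and 587.3kg


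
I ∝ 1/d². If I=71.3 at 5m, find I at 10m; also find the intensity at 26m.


I₁d₁² = I₂d₂²
I at 10m = 71.3 × (5/10)² = 71.3 × 25/100 = 1782.5/100 = 17.8250
I at 26m = 71.3 × (5/26)² = 71.3 × 25/676 = 1782.5/676 ≈ 2.6368
= 17.8250 and 2.6368

17.8250 and 2.6368


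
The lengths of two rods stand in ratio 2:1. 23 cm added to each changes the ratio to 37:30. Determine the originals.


Let A = 2k, B = 1k.
(2k + 23) / (1k + 23) = 37/30
Cross-multiply: 30(2k + 23) = 37(1k + 23)
60k + 690 = 37k + 851
60k - 37k = 851 - 690
23k = 161
k = 161/23 = 7
A = 2×7 = 14, B = 1×7 = 7
= A = 14, B = 7

A = 14, B = 7


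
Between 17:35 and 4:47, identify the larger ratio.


17/35 = 0.4857
4/47 = 0.0851
0.4857 > 0.0851, so 17:35 is greater
= 17:35

17:35


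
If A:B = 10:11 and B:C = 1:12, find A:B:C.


Match B: multiply A:B by 1 → 10:11
Multiply B:C by 11 → 11:132
Combined: 10:11:132
GCD = 1
= 10:11:132

10:11:132


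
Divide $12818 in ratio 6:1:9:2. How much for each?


Total parts = 6 + 1 + 9 + 2 = 18
Part 1: 12818 × 6/18 = 4272.67
Part 2: 12818 × 1/18 = 712.11
Part 3: 12818 × 9/18 = 6409.00
Part 4: 12818 × 2/18 = 1424.22
= Part 1: $4272.67, Part 2: $712.11, Part 3: $6409.00, Part 4: $1424.22

Part 1: $4272.67, Part 2: $712.11, Part 3: $6409.00, Part 4: $1424.22


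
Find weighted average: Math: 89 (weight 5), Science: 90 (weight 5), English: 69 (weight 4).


Numerator = 89×5 + 90×5 + 69×4
= 445 + 450 + 276
= 1171
Total weight = 14
Weighted avg = 1171/14
= 83.64

83.64


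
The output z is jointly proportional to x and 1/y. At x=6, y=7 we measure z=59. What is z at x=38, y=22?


z = k·x/y
Solve for k using the known point: k = z·y/x = 59×7/6 = 413/6 ≈ 68.8333
Now evaluate at x=38, y=22:
z = k × 38 / 22 = (413 × 38) / (6 × 22) = 15694/132
≈ 118.8939

118.8939


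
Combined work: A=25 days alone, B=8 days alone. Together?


Rate of A = 1/25 per day
Rate of B = 1/8 per day
Combined rate = 1/25 + 1/8 = 33/200 = 0.1650 per day
Days = 1 / combined rate = 200/33
≈ 6.06 days

6.06 days


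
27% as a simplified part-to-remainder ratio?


27% means 27 parts out of 100; remainder = 73
Part : remainder = 27:73
GCD = 1
= 27:73

27:73


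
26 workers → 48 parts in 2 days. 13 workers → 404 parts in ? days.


Days ∝ work / workers, so d₂ = d₁ × (m₁/m₂) × (w₂/w₁)
Workers factor (inverse): 26/13 = 2.0000
Work factor (direct): 404/48 ≈ 8.4167
d₂ = 2 × 26/13 × 404/48 = (2 × 26 × 404) / (13 × 48) = 21008/624
≈ 33.67 days

33.67 days


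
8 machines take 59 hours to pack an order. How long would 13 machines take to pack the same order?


Inverse proportion: x × y = constant
k = 8 × 59 = 472
y₂ = k / 13 = 472 / 13
= 36.31

36.31


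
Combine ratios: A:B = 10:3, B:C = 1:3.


Match B: multiply A:B by 1 → 10:3
Multiply B:C by 3 → 3:9
Combined: 10:3:9
GCD = 1
= 10:3:9

10:3:9


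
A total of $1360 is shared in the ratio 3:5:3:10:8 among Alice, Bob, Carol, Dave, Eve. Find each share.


Total parts = 3 + 5 + 3 + 10 + 8 = 29
Alice: 1360 × 3/29 = 140.69
Bob: 1360 × 5/29 = 234.48
Carol: 1360 × 3/29 = 140.69
Dave: 1360 × 10/29 = 468.97
Eve: 1360 × 8/29 = 375.17
= Alice: $140.69, Bob: $234.48, Carol: $140.69, Dave: $468.97, Eve: $375.17

Alice: $140.69, Bob: $234.48, Carol: $140.69, Dave: $468.97, Eve: $375.17


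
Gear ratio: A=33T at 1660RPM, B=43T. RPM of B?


Gear ratio = 33:43 = 33:43
RPM_B = RPM_A × (teeth_A / teeth_B)
= 1660 × (33/43)
= 1274.0 RPM

1274.0 RPM


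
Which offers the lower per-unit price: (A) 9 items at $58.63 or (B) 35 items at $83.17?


Deal A: $58.63/9 = $6.5144/unit
Deal B: $83.17/35 = $2.3763/unit
B is cheaper per unit
= Deal B

Deal B


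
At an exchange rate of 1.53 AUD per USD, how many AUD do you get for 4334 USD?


Amount × rate = 4334 × 1.53
= 6631.02 AUD

6631.02 AUD


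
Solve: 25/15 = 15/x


Cross multiply: 25 × x = 15 × 15
25x = 225
x = 225 / 25
= 9.00

9.00


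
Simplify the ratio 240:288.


GCD(240, 288) = 48
240/48 : 288/48
= 5:6

5:6


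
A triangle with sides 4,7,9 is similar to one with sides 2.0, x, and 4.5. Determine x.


Scale factor = 2.0/4 = 0.5
Missing side = 7 × 0.5
= 3.5

3.5


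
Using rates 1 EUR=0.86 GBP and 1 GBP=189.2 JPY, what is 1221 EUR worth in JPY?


Step 1: 1221 EUR × 0.86 = 1050.06 GBP
Step 2: 1050.06 GBP × 189.2 = 198671.35 JPY
Implied rate EUR→JPY = 0.86 × 189.2 = 162.7120
= 198671.35 JPY

198671.35 JPY


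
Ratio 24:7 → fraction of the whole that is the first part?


Total parts = 24 + 7 = 31
First part: 24/31 = 24/31
= 24/31

24/31


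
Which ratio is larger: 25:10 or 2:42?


25/10 = 2.5000
2/42 = 0.0476
2.5000 > 0.0476, so 25:10 is greater
= 25:10

25:10


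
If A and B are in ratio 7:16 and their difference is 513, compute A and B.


Let A = 7k, B = 16k.
16k - 7k = 513
9k = 513 → k = 513/9 = 57
A = 7×57 = 399, B = 16×57 = 912
= A = 399, B = 912

A = 399, B = 912


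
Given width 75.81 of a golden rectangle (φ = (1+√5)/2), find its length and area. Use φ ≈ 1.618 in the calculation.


φ = (1 + √5) / 2 ≈ 1.618
Length = width × φ = 75.81 × 1.618 = 122.66058
≈ 122.66
Area = width × length = 75.81 × 122.66058 = 9298.8985698 ≈ 9298.90
= Length: 122.66, Area: 9298.90

Length: 122.66, Area: 9298.90


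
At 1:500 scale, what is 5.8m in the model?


Model size = real / scale
= 5.8 / 500
= 0.0116 m

0.0116 m


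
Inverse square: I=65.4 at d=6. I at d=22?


I₁d₁² = I₂d₂²
I₂ = I₁ × (d₁/d₂)²
= 65.4 × (6/22)²
= 65.4 × 36/484
= 2354.4/484
≈ 4.8645

4.8645


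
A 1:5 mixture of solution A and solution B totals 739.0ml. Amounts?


Total parts = 1 + 5 = 6
solution A: 739.0 × 1/6 = 123.2ml
solution B: 739.0 × 5/6 = 615.8ml
= 123.2ml and 615.8ml

123.2ml and 615.8ml


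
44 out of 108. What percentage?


Percentage = (part / whole) × 100
= (44 / 108) × 100
≈ 40.74%

40.74%


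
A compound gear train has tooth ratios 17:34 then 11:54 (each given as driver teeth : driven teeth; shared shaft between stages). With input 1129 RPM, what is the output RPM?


Stage 1: RPM_B = RPM_A × t_A/t_B = 1129 × 17/34 = 19193/34 = 564.50
B and C share a shaft → RPM_C = RPM_B
Stage 2: RPM_D = RPM_C × t_C/t_D = RPM_A × (t_A×t_C)/(t_B×t_D)
Overall ratio = (17×11)/(34×54) = 187/1836
RPM_D = 1129 × 187/1836 = 211123/1836
≈ 114.99 RPM

114.99 RPM


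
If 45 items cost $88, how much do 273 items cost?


Direct proportion: y/x = constant
k = 88/45 ≈ 1.9556
y₂ = k × 273 = 88 × 273 / 45 = 24024/45
≈ 533.87

533.87


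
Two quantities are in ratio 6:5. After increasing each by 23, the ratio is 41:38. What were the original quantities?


Let A = 6k, B = 5k.
(6k + 23) / (5k + 23) = 41/38
Cross-multiply: 38(6k + 23) = 41(5k + 23)
228k + 874 = 205k + 943
228k - 205k = 943 - 874
23k = 69
k = 69/23 = 3
A = 6×3 = 18, B = 5×3 = 15
= A = 18, B = 15

A = 18, B = 15


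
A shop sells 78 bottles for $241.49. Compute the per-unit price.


Unit rate = total / quantity
= 241.49 / 78
= $3.10 per unit

$3.10 per unit


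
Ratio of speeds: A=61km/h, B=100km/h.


Ratio = 61:100
GCD = 1
Simplified = 61:100
Time ratio (same distance) = 100:61
Speed ratio = 61:100

61:100


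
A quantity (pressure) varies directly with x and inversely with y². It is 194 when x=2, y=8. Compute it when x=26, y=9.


z = k·x/y²
Solve for k using the known point: k = z·y²/x = 194×64/2 = 12416/2 = 6208.0000
Now evaluate at x=26, y=9:
z = k × 26 / 81 = (12416 × 26) / (2 × 81) = 322816/162
≈ 1992.6914

1992.6914


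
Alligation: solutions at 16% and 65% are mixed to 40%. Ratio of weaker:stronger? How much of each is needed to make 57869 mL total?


Let x parts of 16% mix with y parts of 65%.
16x + 65y = 40(x + y)
16x + 65y = 40x + 40y
x(16 - 40) = y(40 - 65)
x/y = (65 - 40)/(40 - 16) = 25/24
Simplify: 25:24
Total parts = 49; one part = 57869/49 = 1181.00 mL
16% solution: 25×1181.00 = 29525.00 mL
65% solution: 24×1181.00 = 28344.00 mL
= ratio 25:24; 29525.00 mL and 28344.00 mL

ratio 25:24; 29525.00 mL and 28344.00 mL


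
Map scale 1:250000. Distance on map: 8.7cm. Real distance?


Real distance = map distance × scale
= 8.7cm × 250000
= 2175000 cm = 21750.0 m
= 21.750 km

21.750 km


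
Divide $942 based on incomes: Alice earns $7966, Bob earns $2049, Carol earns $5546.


Total income = 7966 + 2049 + 5546 = $15561
Alice: $942 × 7966/15561 = $482.23
Bob: $942 × 2049/15561 = $124.04
Carol: $942 × 5546/15561 = $335.73
= Alice: $482.23, Bob: $124.04, Carol: $335.73

Alice: $482.23, Bob: $124.04, Carol: $335.73


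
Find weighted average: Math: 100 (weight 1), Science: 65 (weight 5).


Numerator = 100×1 + 65×5
= 100 + 325
= 425
Total weight = 6
Weighted avg = 425/6
= 70.83

70.83


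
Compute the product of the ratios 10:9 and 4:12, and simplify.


Compound ratio = (10×4) : (9×12)
= 40:108
GCD = 4
= 10:27

10:27


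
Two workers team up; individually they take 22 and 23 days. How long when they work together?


Rate of A = 1/22 per day
Rate of B = 1/23 per day
Combined rate = 1/22 + 1/23 = 45/506 ≈ 0.0889 per day
Days = 1 / combined rate = 506/45
≈ 11.24 days

11.24 days


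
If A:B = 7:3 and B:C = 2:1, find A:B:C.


Match B: multiply A:B by 2 → 14:6
Multiply B:C by 3 → 6:3
Combined: 14:6:3
GCD = 1
= 14:6:3

14:6:3


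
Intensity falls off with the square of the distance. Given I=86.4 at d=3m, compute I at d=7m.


I₁d₁² = I₂d₂²
I₂ = I₁ × (d₁/d₂)²
= 86.4 × (3/7)²
= 86.4 × 9/49
= 777.6/49
≈ 15.8694

15.8694


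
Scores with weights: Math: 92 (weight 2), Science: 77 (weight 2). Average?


Numerator = 92×2 + 77×2
= 184 + 154
= 338
Total weight = 4
Weighted avg = 338/4
= 84.50

84.50


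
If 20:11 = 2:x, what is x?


Cross multiply: 20 × x = 11 × 2
20x = 22
x = 22 / 20
= 1.10

1.10


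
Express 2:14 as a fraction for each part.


Total parts = 2 + 14 = 16
First part: 2/16 = 1/8
Second part: 14/16 = 7/8
= 1/8 and 7/8

1/8 and 7/8


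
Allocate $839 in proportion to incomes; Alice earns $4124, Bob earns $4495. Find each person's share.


Total income = 4124 + 4495 = $8619
Alice: $839 × 4124/8619 = $401.44
Bob: $839 × 4495/8619 = $437.56
= Alice: $401.44, Bob: $437.56

Alice: $401.44, Bob: $437.56


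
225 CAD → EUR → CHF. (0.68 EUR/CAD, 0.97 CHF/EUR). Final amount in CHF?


Step 1: 225 CAD × 0.68 = 153.00 EUR
Step 2: 153.00 EUR × 0.97 = 148.41 CHF
Implied rate CAD→CHF = 0.68 × 0.97 = 0.6596
= 148.41 CHF

148.41 CHF


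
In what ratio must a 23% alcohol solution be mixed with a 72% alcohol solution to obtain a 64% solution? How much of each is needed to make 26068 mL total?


Let x parts of 23% mix with y parts of 72%.
23x + 72y = 64(x + y)
23x + 72y = 64x + 64y
x(23 - 64) = y(64 - 72)
x/y = (72 - 64)/(64 - 23) = 8/41
Simplify: 8:41
Total parts = 49; one part = 26068/49 = 532.00 mL
23% solution: 8×532.00 = 4256.00 mL
72% solution: 41×532.00 = 21812.00 mL
= ratio 8:41; 4256.00 mL and 21812.00 mL

ratio 8:41; 4256.00 mL and 21812.00 mL


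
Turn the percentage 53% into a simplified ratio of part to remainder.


53% means 53 parts out of 100; remainder = 47
Part : remainder = 53:47
GCD = 1
= 53:47

53:47


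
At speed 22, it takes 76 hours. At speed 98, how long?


Inverse proportion: x × y = constant
k = 22 × 76 = 1672
y₂ = k / 98 = 1672 / 98
= 17.06

17.06


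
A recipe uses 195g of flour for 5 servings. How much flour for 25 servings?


Direct proportion: y/x = constant
k = 195/5 = 39.0000
y₂ = k × 25 = 195 × 25 / 5 = 4875/5
= 975.00

975.00


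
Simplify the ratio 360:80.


GCD(360, 80) = 40
360/40 : 80/40
= 9:2

9:2


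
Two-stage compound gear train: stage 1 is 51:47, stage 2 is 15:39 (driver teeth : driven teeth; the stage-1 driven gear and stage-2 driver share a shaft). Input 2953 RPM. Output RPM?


Stage 1: RPM_B = RPM_A × t_A/t_B = 2953 × 51/47 = 150603/47 ≈ 3204.32
B and C share a shaft → RPM_C = RPM_B
Stage 2: RPM_D = RPM_C × t_C/t_D = RPM_A × (t_A×t_C)/(t_B×t_D)
Overall ratio = (51×15)/(47×39) = 765/1833
RPM_D = 2953 × 765/1833 = 2259045/1833
≈ 1232.43 RPM

1232.43 RPM


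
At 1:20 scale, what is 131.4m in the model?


Model size = real / scale
= 131.4 / 20
= 6.5700 m

6.5700 m


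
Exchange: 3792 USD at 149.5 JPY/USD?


Amount × rate = 3792 × 149.5
= 566904.00 JPY

566904.00 JPY


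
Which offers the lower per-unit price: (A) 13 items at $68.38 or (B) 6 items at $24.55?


Deal A: $68.38/13 = $5.2600/unit
Deal B: $24.55/6 = $4.0917/unit
B is cheaper per unit
= Deal B

Deal B


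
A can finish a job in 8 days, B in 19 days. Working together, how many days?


Rate of A = 1/8 per day
Rate of B = 1/19 per day
Combined rate = 1/8 + 1/19 = 27/152 ≈ 0.1776 per day
Days = 1 / combined rate = 152/27
≈ 5.63 days

5.63 days


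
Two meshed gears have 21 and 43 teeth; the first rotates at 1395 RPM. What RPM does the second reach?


Gear ratio = 21:43 = 21:43
RPM_B = RPM_A × (teeth_A / teeth_B)
= 1395 × (21/43)
= 681.3 RPM

681.3 RPM


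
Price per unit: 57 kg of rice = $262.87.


Unit rate = total / quantity
= 262.87 / 57
= $4.61 per unit

$4.61 per unit


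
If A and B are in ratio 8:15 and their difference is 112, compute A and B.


Let A = 8k, B = 15k.
15k - 8k = 112
7k = 112 → k = 112/7 = 16
A = 8×16 = 128, B = 15×16 = 240
= A = 128, B = 240

A = 128, B = 240


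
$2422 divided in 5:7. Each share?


Total parts = 5 + 7 = 12
Part 1: 2422 × 5/12 = 1009.17
Part 2: 2422 × 7/12 = 1412.83
= Part 1: $1009.17, Part 2: $1412.83

Part 1: $1009.17, Part 2: $1412.83


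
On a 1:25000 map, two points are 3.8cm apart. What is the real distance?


Real distance = map distance × scale
= 3.8cm × 25000
= 95000 cm = 950.0 m
= 0.950 km

0.950 km


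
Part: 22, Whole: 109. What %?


Percentage = (part / whole) × 100
= (22 / 109) × 100
≈ 20.18%

20.18%


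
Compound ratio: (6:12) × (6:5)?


Compound ratio = (6×6) : (12×5)
= 36:60
GCD = 12
= 3:5

3:5


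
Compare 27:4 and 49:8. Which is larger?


27/4 = 6.7500
49/8 = 6.1250
6.7500 > 6.1250, so 27:4 is greater
= 27:4

27:4


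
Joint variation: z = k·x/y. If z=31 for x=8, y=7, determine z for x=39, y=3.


z = k·x/y
Solve for k using the known point: k = z·y/x = 31×7/8 = 217/8 = 27.1250
Now evaluate at x=39, y=3:
z = k × 39 / 3 = (217 × 39) / (8 × 3) = 8463/24
= 352.6250

352.6250


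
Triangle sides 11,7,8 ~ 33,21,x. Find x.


Scale factor = 33/11 = 3
Missing side = 8 × 3
= 24.0

24.0


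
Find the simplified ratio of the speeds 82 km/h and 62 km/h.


Ratio = 82:62
GCD = 2
Simplified = 41:31
Time ratio (same distance) = 31:41
Speed ratio = 41:31

41:31


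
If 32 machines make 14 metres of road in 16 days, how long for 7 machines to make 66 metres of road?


Days ∝ work / workers, so d₂ = d₁ × (m₁/m₂) × (w₂/w₁)
Workers factor (inverse): 32/7 ≈ 4.5714
Work factor (direct): 66/14 ≈ 4.7143
d₂ = 16 × 32/7 × 66/14 = (16 × 32 × 66) / (7 × 14) = 33792/98
≈ 344.82 days

344.82 days


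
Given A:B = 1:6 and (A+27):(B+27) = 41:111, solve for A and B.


Let A = 1k, B = 6k.
(1k + 27) / (6k + 27) = 41/111
Cross-multiply: 111(1k + 27) = 41(6k + 27)
111k + 2997 = 246k + 1107
111k - 246k = 1107 - 2997
-135k = -1890
k = -1890/-135 = 14
A = 1×14 = 14, B = 6×14 = 84
= A = 14, B = 84

A = 14, B = 84


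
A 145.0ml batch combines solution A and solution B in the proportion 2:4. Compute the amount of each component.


Total parts = 2 + 4 = 6
solution A: 145.0 × 2/6 = 48.3ml
solution B: 145.0 × 4/6 = 96.7ml
= 48.3ml and 96.7ml

48.3ml and 96.7ml


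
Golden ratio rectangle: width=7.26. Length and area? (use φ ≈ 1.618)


φ = (1 + √5) / 2 ≈ 1.618
Length = width × φ = 7.26 × 1.618 = 11.74668
≈ 11.75
Area = width × length = 7.26 × 11.74668 = 85.2808968 ≈ 85.28
= Length: 11.75, Area: 85.28

Length: 11.75, Area: 85.28


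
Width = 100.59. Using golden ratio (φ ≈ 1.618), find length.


φ = (1 + √5) / 2 ≈ 1.618
Length = width × φ = 100.59 × 1.618 = 162.75462
≈ 162.75

162.75


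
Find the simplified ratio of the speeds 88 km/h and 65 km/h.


Ratio = 88:65
GCD = 1
Simplified = 88:65
Time ratio (same distance) = 65:88
Speed ratio = 88:65

88:65


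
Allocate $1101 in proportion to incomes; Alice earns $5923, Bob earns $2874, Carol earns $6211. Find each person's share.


Total income = 5923 + 2874 + 6211 = $15008
Alice: $1101 × 5923/15008 = $434.52
Bob: $1101 × 2874/15008 = $210.84
Carol: $1101 × 6211/15008 = $455.64
= Alice: $434.52, Bob: $210.84, Carol: $455.64

Alice: $434.52, Bob: $210.84, Carol: $455.64


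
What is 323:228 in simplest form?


GCD(323, 228) = 19
323/19 : 228/19
= 17:12

17:12


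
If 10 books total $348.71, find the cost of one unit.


Unit rate = total / quantity
= 348.71 / 10
= $34.87 per unit

$34.87 per unit


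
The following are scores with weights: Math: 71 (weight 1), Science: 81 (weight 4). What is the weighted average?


Numerator = 71×1 + 81×4
= 71 + 324
= 395
Total weight = 5
Weighted avg = 395/5
= 79.00

79.00


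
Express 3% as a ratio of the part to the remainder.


3% means 3 parts out of 100; remainder = 97
Part : remainder = 3:97
GCD = 1
= 3:97

3:97


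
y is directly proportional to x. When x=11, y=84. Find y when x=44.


Direct proportion: y/x = constant
k = 84/11 ≈ 7.6364
y₂ = k × 44 = 84 × 44 / 11 = 3696/11
= 336.00

336.00


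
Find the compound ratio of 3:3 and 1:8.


Compound ratio = (3×1) : (3×8)
= 3:24
GCD = 3
= 1:8

1:8


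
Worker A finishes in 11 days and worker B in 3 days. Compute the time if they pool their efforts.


Rate of A = 1/11 per day
Rate of B = 1/3 per day
Combined rate = 1/11 + 1/3 = 14/33 ≈ 0.4242 per day
Days = 1 / combined rate = 33/14
≈ 2.36 days

2.36 days


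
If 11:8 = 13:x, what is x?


Cross multiply: 11 × x = 8 × 13
11x = 104
x = 104 / 11
= 9.45

9.45


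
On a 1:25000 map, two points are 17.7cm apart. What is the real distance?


Real distance = map distance × scale
= 17.7cm × 25000
= 442500 cm = 4425.0 m
= 4.425 km

4.425 km
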